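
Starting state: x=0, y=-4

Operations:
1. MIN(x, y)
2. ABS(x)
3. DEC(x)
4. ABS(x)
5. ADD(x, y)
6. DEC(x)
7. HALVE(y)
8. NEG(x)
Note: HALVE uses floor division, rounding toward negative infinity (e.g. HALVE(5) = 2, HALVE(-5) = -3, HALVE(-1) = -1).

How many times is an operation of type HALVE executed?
1

Counting HALVE operations:
Step 7: HALVE(y) ← HALVE
Total: 1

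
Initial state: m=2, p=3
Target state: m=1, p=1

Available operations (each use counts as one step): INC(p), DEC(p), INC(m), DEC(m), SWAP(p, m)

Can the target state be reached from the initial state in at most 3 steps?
Yes

Path (3 steps): DEC(p) → DEC(p) → DEC(m)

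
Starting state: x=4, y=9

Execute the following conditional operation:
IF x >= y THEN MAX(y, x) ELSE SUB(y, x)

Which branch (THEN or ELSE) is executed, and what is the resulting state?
Branch: ELSE, Final state: x=4, y=5

Evaluating condition: x >= y
x = 4, y = 9
Condition is False, so ELSE branch executes
After SUB(y, x): x=4, y=5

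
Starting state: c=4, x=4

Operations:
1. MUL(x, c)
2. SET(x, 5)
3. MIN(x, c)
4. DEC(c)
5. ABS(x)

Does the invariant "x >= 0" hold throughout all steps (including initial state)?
Yes

The invariant holds at every step.

State at each step:
Initial: c=4, x=4
After step 1: c=4, x=16
After step 2: c=4, x=5
After step 3: c=4, x=4
After step 4: c=3, x=4
After step 5: c=3, x=4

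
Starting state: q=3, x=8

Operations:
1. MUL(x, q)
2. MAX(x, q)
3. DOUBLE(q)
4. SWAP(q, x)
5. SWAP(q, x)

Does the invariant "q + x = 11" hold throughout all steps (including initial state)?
No, violated after step 1

The invariant is violated after step 1.

State at each step:
Initial: q=3, x=8
After step 1: q=3, x=24
After step 2: q=3, x=24
After step 3: q=6, x=24
After step 4: q=24, x=6
After step 5: q=6, x=24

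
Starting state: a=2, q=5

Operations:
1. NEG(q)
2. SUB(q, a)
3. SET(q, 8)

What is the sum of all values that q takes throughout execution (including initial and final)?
1

Values of q at each step:
Initial: q = 5
After step 1: q = -5
After step 2: q = -7
After step 3: q = 8
Sum = 5 + -5 + -7 + 8 = 1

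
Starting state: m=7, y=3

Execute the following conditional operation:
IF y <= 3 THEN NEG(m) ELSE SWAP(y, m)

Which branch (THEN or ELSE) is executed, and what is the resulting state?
Branch: THEN, Final state: m=-7, y=3

Evaluating condition: y <= 3
y = 3
Condition is True, so THEN branch executes
After NEG(m): m=-7, y=3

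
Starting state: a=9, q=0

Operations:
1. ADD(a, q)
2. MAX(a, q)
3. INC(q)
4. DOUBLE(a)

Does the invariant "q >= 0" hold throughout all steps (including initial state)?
Yes

The invariant holds at every step.

State at each step:
Initial: a=9, q=0
After step 1: a=9, q=0
After step 2: a=9, q=0
After step 3: a=9, q=1
After step 4: a=18, q=1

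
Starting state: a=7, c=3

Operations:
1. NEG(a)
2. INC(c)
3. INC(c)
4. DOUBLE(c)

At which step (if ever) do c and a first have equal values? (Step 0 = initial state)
Never

c and a never become equal during execution.

Comparing values at each step:
Initial: c=3, a=7
After step 1: c=3, a=-7
After step 2: c=4, a=-7
After step 3: c=5, a=-7
After step 4: c=10, a=-7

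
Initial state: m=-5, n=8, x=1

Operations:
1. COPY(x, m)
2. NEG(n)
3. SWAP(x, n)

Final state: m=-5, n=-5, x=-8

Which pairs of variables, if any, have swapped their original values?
None

Comparing initial and final values:
n: 8 → -5
x: 1 → -8
m: -5 → -5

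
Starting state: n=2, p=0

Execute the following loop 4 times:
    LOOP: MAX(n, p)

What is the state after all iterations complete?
n=2, p=0

Iteration trace:
Start: n=2, p=0
After iteration 1: n=2, p=0
After iteration 2: n=2, p=0
After iteration 3: n=2, p=0
After iteration 4: n=2, p=0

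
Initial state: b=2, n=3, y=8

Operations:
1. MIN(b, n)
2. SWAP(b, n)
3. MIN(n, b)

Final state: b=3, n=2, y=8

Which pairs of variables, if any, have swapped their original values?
(b, n)

Comparing initial and final values:
b: 2 → 3
n: 3 → 2
y: 8 → 8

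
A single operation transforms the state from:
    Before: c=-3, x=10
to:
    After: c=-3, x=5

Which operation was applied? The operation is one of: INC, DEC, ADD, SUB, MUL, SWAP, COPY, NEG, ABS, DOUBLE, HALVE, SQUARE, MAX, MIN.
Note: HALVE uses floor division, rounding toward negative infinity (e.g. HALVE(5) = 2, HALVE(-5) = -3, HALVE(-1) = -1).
HALVE(x)

Analyzing the change:
Before: c=-3, x=10
After: c=-3, x=5
Variable x changed from 10 to 5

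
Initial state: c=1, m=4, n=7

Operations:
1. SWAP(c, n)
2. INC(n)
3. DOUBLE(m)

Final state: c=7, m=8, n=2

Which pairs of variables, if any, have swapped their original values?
None

Comparing initial and final values:
c: 1 → 7
n: 7 → 2
m: 4 → 8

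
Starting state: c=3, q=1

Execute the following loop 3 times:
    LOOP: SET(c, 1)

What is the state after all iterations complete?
c=1, q=1

Iteration trace:
Start: c=3, q=1
After iteration 1: c=1, q=1
After iteration 2: c=1, q=1
After iteration 3: c=1, q=1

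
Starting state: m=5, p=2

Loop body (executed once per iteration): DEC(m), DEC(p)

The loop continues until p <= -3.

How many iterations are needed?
5

Tracing iterations:
Initial: m=5, p=2
After iteration 1: m=4, p=1
After iteration 2: m=3, p=0
After iteration 3: m=2, p=-1
After iteration 4: m=1, p=-2
After iteration 5: m=0, p=-3
p <= -3 now holds, so the loop exits after 5 iterations.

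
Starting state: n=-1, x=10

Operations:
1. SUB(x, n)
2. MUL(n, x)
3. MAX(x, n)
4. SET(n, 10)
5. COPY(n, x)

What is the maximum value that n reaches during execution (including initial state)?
11

Values of n at each step:
Initial: n = -1
After step 1: n = -1
After step 2: n = -11
After step 3: n = -11
After step 4: n = 10
After step 5: n = 11 ← maximum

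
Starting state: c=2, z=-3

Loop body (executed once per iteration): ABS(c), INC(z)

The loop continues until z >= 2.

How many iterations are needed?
5

Tracing iterations:
Initial: c=2, z=-3
After iteration 1: c=2, z=-2
After iteration 2: c=2, z=-1
After iteration 3: c=2, z=0
After iteration 4: c=2, z=1
After iteration 5: c=2, z=2
z >= 2 now holds, so the loop exits after 5 iterations.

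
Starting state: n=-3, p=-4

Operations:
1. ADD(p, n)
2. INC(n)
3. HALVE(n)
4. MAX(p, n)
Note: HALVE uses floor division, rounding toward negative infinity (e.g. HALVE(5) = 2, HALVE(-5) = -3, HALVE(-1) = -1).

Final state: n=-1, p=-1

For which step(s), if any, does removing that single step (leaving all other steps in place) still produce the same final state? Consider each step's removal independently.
Step(s) 1

Testing removal of each single step:
Without step 1: final = n=-1, p=-1 (same)
Without step 2: final = n=-2, p=-2 (different)
Without step 3: final = n=-2, p=-2 (different)
Without step 4: final = n=-1, p=-7 (different)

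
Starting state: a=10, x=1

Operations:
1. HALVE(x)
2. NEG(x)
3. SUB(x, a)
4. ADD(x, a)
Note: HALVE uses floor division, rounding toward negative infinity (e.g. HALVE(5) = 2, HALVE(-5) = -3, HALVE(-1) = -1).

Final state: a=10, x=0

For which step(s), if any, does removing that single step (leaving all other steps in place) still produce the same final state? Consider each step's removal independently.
Step(s) 2

Testing removal of each single step:
Without step 1: final = a=10, x=-1 (different)
Without step 2: final = a=10, x=0 (same)
Without step 3: final = a=10, x=10 (different)
Without step 4: final = a=10, x=-10 (different)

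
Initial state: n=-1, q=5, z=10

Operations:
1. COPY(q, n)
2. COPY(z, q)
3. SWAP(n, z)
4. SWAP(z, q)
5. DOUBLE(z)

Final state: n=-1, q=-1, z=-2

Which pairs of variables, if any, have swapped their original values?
None

Comparing initial and final values:
n: -1 → -1
z: 10 → -2
q: 5 → -1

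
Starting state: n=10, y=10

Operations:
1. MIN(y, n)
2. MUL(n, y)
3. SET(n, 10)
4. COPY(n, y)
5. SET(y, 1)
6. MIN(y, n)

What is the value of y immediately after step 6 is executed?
y = 1

Tracing y through execution:
Initial: y = 10
After step 1 (MIN(y, n)): y = 10
After step 2 (MUL(n, y)): y = 10
After step 3 (SET(n, 10)): y = 10
After step 4 (COPY(n, y)): y = 10
After step 5 (SET(y, 1)): y = 1
After step 6 (MIN(y, n)): y = 1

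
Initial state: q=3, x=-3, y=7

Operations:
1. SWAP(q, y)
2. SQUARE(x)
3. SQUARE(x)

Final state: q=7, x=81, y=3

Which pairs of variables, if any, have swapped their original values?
(q, y)

Comparing initial and final values:
q: 3 → 7
x: -3 → 81
y: 7 → 3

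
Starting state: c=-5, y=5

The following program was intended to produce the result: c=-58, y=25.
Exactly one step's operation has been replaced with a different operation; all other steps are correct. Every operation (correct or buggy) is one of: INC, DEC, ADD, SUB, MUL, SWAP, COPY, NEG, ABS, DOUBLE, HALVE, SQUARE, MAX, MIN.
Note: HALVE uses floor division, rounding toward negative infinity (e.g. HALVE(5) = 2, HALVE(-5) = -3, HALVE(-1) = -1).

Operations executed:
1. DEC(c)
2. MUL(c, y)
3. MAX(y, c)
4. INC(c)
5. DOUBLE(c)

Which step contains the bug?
Step 3

Trace with buggy code:
Initial: c=-5, y=5
After step 1: c=-6, y=5
After step 2: c=-30, y=5
After step 3: c=-30, y=5
After step 4: c=-29, y=5
After step 5: c=-58, y=5
Actual final c=-58, y=5 ≠ expected c=-58, y=25.
Step 3 is the only position where a single-operation replacement can produce the expected result.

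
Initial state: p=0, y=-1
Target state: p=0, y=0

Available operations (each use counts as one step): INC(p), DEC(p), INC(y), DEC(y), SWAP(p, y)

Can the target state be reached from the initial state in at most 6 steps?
Yes

Path (1 step): INC(y)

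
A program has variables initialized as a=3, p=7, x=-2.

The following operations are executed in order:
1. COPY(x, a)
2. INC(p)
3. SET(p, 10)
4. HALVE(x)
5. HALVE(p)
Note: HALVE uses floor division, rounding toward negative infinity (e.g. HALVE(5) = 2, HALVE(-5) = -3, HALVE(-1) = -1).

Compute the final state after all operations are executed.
{a: 3, p: 5, x: 1}

Step-by-step execution:
Initial: a=3, p=7, x=-2
After step 1 (COPY(x, a)): a=3, p=7, x=3
After step 2 (INC(p)): a=3, p=8, x=3
After step 3 (SET(p, 10)): a=3, p=10, x=3
After step 4 (HALVE(x)): a=3, p=10, x=1
After step 5 (HALVE(p)): a=3, p=5, x=1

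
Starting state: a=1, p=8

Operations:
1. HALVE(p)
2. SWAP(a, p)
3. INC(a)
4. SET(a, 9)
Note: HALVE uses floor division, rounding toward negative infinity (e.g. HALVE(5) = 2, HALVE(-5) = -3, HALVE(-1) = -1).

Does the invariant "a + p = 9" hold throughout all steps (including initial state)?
No, violated after step 1

The invariant is violated after step 1.

State at each step:
Initial: a=1, p=8
After step 1: a=1, p=4
After step 2: a=4, p=1
After step 3: a=5, p=1
After step 4: a=9, p=1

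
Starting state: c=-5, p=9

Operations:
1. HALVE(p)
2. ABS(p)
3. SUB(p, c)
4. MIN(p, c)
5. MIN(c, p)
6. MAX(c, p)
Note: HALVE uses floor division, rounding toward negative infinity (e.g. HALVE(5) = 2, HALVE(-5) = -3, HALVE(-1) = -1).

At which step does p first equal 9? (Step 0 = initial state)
Step 0

Tracing p:
Initial: p = 9 ← first occurrence
After step 1: p = 4
After step 2: p = 4
After step 3: p = 9
After step 4: p = -5
After step 5: p = -5
After step 6: p = -5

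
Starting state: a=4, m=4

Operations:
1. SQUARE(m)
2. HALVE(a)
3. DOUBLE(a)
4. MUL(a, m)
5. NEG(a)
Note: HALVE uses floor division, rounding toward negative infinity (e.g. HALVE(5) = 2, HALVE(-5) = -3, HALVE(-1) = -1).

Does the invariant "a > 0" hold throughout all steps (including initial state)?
No, violated after step 5

The invariant is violated after step 5.

State at each step:
Initial: a=4, m=4
After step 1: a=4, m=16
After step 2: a=2, m=16
After step 3: a=4, m=16
After step 4: a=64, m=16
After step 5: a=-64, m=16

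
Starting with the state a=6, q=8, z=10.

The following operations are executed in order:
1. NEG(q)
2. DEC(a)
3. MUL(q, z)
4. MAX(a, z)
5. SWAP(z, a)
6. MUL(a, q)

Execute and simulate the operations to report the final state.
{a: -800, q: -80, z: 10}

Step-by-step execution:
Initial: a=6, q=8, z=10
After step 1 (NEG(q)): a=6, q=-8, z=10
After step 2 (DEC(a)): a=5, q=-8, z=10
After step 3 (MUL(q, z)): a=5, q=-80, z=10
After step 4 (MAX(a, z)): a=10, q=-80, z=10
After step 5 (SWAP(z, a)): a=10, q=-80, z=10
After step 6 (MUL(a, q)): a=-800, q=-80, z=10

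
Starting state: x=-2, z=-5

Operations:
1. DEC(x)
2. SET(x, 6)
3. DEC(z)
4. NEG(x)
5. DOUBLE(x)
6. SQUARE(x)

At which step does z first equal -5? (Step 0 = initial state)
Step 0

Tracing z:
Initial: z = -5 ← first occurrence
After step 1: z = -5
After step 2: z = -5
After step 3: z = -6
After step 4: z = -6
After step 5: z = -6
After step 6: z = -6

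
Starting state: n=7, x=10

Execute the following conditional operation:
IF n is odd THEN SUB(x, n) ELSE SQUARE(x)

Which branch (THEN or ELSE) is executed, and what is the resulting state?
Branch: THEN, Final state: n=7, x=3

Evaluating condition: n is odd
Condition is True, so THEN branch executes
After SUB(x, n): n=7, x=3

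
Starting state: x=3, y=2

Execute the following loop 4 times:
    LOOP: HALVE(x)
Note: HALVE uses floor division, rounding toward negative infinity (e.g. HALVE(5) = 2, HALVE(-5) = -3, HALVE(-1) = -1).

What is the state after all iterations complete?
x=0, y=2

Iteration trace:
Start: x=3, y=2
After iteration 1: x=1, y=2
After iteration 2: x=0, y=2
After iteration 3: x=0, y=2
After iteration 4: x=0, y=2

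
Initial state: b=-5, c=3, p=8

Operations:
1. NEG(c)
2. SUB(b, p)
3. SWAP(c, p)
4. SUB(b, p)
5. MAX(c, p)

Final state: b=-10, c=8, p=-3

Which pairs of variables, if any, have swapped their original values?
None

Comparing initial and final values:
p: 8 → -3
c: 3 → 8
b: -5 → -10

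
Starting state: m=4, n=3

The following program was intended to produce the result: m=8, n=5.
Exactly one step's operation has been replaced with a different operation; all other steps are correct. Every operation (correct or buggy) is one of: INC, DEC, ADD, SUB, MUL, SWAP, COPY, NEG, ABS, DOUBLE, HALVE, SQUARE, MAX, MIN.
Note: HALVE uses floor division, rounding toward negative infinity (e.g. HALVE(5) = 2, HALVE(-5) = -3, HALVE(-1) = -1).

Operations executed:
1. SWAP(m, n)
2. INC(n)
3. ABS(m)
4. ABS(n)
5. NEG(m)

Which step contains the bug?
Step 5

Trace with buggy code:
Initial: m=4, n=3
After step 1: m=3, n=4
After step 2: m=3, n=5
After step 3: m=3, n=5
After step 4: m=3, n=5
After step 5: m=-3, n=5
Actual final m=-3, n=5 ≠ expected m=8, n=5.
Step 5 is the only position where a single-operation replacement can produce the expected result.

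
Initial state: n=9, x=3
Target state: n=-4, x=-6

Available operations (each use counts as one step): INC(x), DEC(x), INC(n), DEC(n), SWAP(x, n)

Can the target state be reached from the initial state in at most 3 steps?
No

The target state cannot be reached within 3 steps.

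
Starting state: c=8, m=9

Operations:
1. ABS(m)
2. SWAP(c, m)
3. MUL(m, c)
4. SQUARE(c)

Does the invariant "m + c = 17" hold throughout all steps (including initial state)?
No, violated after step 3

The invariant is violated after step 3.

State at each step:
Initial: c=8, m=9
After step 1: c=8, m=9
After step 2: c=9, m=8
After step 3: c=9, m=72
After step 4: c=81, m=72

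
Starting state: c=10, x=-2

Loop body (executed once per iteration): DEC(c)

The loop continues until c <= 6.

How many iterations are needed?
4

Tracing iterations:
Initial: c=10, x=-2
After iteration 1: c=9, x=-2
After iteration 2: c=8, x=-2
After iteration 3: c=7, x=-2
After iteration 4: c=6, x=-2
c <= 6 now holds, so the loop exits after 4 iterations.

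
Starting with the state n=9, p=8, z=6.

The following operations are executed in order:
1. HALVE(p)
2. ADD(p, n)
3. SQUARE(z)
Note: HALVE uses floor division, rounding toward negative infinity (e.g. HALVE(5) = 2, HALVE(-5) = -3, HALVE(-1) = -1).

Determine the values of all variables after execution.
{n: 9, p: 13, z: 36}

Step-by-step execution:
Initial: n=9, p=8, z=6
After step 1 (HALVE(p)): n=9, p=4, z=6
After step 2 (ADD(p, n)): n=9, p=13, z=6
After step 3 (SQUARE(z)): n=9, p=13, z=36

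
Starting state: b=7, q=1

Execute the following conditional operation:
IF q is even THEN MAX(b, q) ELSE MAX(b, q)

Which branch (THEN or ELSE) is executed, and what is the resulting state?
Branch: ELSE, Final state: b=7, q=1

Evaluating condition: q is even
Condition is False, so ELSE branch executes
After MAX(b, q): b=7, q=1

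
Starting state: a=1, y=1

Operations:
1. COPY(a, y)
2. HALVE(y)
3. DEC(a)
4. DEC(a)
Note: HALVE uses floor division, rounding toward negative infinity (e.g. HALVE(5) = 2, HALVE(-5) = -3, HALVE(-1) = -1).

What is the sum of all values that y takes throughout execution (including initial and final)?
2

Values of y at each step:
Initial: y = 1
After step 1: y = 1
After step 2: y = 0
After step 3: y = 0
After step 4: y = 0
Sum = 1 + 1 + 0 + 0 + 0 = 2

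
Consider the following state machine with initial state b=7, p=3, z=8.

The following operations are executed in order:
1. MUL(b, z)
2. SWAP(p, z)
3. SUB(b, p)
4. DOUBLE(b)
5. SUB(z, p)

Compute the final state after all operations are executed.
{b: 96, p: 8, z: -5}

Step-by-step execution:
Initial: b=7, p=3, z=8
After step 1 (MUL(b, z)): b=56, p=3, z=8
After step 2 (SWAP(p, z)): b=56, p=8, z=3
After step 3 (SUB(b, p)): b=48, p=8, z=3
After step 4 (DOUBLE(b)): b=96, p=8, z=3
After step 5 (SUB(z, p)): b=96, p=8, z=-5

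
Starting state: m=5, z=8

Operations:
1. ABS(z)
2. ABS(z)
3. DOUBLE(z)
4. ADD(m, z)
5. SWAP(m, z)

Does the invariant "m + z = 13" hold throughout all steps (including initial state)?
No, violated after step 3

The invariant is violated after step 3.

State at each step:
Initial: m=5, z=8
After step 1: m=5, z=8
After step 2: m=5, z=8
After step 3: m=5, z=16
After step 4: m=21, z=16
After step 5: m=16, z=21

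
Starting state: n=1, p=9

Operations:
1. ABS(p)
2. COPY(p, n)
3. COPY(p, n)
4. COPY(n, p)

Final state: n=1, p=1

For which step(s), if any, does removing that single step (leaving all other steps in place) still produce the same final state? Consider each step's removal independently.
Step(s) 1, 2, 3, 4

Testing removal of each single step:
Without step 1: final = n=1, p=1 (same)
Without step 2: final = n=1, p=1 (same)
Without step 3: final = n=1, p=1 (same)
Without step 4: final = n=1, p=1 (same)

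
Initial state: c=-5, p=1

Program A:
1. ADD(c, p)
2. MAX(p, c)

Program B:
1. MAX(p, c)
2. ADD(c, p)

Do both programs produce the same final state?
Yes

Program A final state: c=-4, p=1
Program B final state: c=-4, p=1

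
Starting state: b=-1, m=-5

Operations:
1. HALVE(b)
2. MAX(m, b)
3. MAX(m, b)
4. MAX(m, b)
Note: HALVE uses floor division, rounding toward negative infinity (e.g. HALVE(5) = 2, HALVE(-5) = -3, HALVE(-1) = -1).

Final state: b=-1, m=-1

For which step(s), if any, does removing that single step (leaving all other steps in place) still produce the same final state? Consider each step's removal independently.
Step(s) 1, 2, 3, 4

Testing removal of each single step:
Without step 1: final = b=-1, m=-1 (same)
Without step 2: final = b=-1, m=-1 (same)
Without step 3: final = b=-1, m=-1 (same)
Without step 4: final = b=-1, m=-1 (same)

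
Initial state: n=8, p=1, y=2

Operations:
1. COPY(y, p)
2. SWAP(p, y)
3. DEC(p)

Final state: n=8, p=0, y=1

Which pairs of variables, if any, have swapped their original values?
None

Comparing initial and final values:
y: 2 → 1
n: 8 → 8
p: 1 → 0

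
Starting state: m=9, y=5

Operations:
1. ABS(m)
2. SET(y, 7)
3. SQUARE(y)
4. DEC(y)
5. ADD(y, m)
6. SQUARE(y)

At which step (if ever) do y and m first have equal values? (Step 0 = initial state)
Never

y and m never become equal during execution.

Comparing values at each step:
Initial: y=5, m=9
After step 1: y=5, m=9
After step 2: y=7, m=9
After step 3: y=49, m=9
After step 4: y=48, m=9
After step 5: y=57, m=9
After step 6: y=3249, m=9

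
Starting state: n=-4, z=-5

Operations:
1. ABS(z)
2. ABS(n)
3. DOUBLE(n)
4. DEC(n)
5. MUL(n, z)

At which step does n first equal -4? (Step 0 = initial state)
Step 0

Tracing n:
Initial: n = -4 ← first occurrence
After step 1: n = -4
After step 2: n = 4
After step 3: n = 8
After step 4: n = 7
After step 5: n = 35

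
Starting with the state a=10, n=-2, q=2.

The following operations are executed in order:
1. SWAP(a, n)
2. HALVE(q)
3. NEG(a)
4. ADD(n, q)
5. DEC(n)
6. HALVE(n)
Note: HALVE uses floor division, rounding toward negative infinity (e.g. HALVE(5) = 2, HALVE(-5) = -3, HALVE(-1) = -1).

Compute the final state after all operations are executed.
{a: 2, n: 5, q: 1}

Step-by-step execution:
Initial: a=10, n=-2, q=2
After step 1 (SWAP(a, n)): a=-2, n=10, q=2
After step 2 (HALVE(q)): a=-2, n=10, q=1
After step 3 (NEG(a)): a=2, n=10, q=1
After step 4 (ADD(n, q)): a=2, n=11, q=1
After step 5 (DEC(n)): a=2, n=10, q=1
After step 6 (HALVE(n)): a=2, n=5, q=1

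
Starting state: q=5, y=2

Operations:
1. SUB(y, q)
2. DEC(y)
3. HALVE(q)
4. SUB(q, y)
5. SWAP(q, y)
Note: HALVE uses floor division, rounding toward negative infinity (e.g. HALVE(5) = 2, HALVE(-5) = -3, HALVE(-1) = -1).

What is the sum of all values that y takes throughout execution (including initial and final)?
-7

Values of y at each step:
Initial: y = 2
After step 1: y = -3
After step 2: y = -4
After step 3: y = -4
After step 4: y = -4
After step 5: y = 6
Sum = 2 + -3 + -4 + -4 + -4 + 6 = -7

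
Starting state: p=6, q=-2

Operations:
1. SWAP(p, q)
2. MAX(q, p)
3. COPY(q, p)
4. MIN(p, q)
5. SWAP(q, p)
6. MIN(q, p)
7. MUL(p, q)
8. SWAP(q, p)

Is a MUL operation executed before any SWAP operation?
No

First MUL: step 7
First SWAP: step 1
Since 7 > 1, SWAP comes first.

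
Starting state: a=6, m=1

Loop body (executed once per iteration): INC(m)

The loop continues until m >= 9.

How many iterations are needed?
8

Tracing iterations:
Initial: a=6, m=1
After iteration 1: a=6, m=2
After iteration 2: a=6, m=3
After iteration 3: a=6, m=4
After iteration 4: a=6, m=5
After iteration 5: a=6, m=6
After iteration 6: a=6, m=7
After iteration 7: a=6, m=8
After iteration 8: a=6, m=9
m >= 9 now holds, so the loop exits after 8 iterations.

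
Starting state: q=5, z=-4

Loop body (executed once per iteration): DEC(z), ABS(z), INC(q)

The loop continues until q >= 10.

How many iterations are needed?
5

Tracing iterations:
Initial: q=5, z=-4
After iteration 1: q=6, z=5
After iteration 2: q=7, z=4
After iteration 3: q=8, z=3
After iteration 4: q=9, z=2
After iteration 5: q=10, z=1
q >= 10 now holds, so the loop exits after 5 iterations.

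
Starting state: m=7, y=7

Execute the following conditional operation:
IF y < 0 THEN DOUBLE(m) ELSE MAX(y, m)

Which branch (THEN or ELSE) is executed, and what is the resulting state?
Branch: ELSE, Final state: m=7, y=7

Evaluating condition: y < 0
y = 7
Condition is False, so ELSE branch executes
After MAX(y, m): m=7, y=7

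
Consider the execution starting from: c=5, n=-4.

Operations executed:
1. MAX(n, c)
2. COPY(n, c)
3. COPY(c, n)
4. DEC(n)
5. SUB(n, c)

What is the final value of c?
c = 5

Tracing execution:
Step 1: MAX(n, c) → c = 5
Step 2: COPY(n, c) → c = 5
Step 3: COPY(c, n) → c = 5
Step 4: DEC(n) → c = 5
Step 5: SUB(n, c) → c = 5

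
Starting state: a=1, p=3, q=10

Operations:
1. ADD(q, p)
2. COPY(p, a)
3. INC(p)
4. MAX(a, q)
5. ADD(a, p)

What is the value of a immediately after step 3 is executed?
a = 1

Tracing a through execution:
Initial: a = 1
After step 1 (ADD(q, p)): a = 1
After step 2 (COPY(p, a)): a = 1
After step 3 (INC(p)): a = 1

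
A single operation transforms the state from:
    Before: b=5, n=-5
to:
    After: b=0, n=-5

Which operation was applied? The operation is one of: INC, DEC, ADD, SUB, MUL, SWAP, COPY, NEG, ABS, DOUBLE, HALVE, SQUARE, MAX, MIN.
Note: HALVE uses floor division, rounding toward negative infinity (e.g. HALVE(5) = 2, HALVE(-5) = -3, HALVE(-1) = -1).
ADD(b, n)

Analyzing the change:
Before: b=5, n=-5
After: b=0, n=-5
Variable b changed from 5 to 0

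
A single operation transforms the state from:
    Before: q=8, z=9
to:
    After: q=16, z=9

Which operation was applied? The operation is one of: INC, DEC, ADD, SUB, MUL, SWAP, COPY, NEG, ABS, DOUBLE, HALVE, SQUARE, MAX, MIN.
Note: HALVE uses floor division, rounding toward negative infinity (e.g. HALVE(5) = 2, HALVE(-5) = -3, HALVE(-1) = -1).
DOUBLE(q)

Analyzing the change:
Before: q=8, z=9
After: q=16, z=9
Variable q changed from 8 to 16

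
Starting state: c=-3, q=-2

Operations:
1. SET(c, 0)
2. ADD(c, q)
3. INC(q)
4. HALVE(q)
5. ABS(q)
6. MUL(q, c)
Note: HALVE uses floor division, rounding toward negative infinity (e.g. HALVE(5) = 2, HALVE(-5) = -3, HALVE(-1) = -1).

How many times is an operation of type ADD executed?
1

Counting ADD operations:
Step 2: ADD(c, q) ← ADD
Total: 1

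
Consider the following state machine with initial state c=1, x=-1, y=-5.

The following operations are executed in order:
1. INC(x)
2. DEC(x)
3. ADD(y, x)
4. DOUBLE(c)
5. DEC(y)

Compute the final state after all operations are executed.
{c: 2, x: -1, y: -7}

Step-by-step execution:
Initial: c=1, x=-1, y=-5
After step 1 (INC(x)): c=1, x=0, y=-5
After step 2 (DEC(x)): c=1, x=-1, y=-5
After step 3 (ADD(y, x)): c=1, x=-1, y=-6
After step 4 (DOUBLE(c)): c=2, x=-1, y=-6
After step 5 (DEC(y)): c=2, x=-1, y=-7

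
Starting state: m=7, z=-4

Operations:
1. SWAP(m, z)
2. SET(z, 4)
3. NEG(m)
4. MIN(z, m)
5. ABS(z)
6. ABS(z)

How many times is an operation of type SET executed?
1

Counting SET operations:
Step 2: SET(z, 4) ← SET
Total: 1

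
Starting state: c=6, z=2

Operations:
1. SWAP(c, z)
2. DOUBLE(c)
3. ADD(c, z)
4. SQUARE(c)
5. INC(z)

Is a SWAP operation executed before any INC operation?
Yes

First SWAP: step 1
First INC: step 5
Since 1 < 5, SWAP comes first.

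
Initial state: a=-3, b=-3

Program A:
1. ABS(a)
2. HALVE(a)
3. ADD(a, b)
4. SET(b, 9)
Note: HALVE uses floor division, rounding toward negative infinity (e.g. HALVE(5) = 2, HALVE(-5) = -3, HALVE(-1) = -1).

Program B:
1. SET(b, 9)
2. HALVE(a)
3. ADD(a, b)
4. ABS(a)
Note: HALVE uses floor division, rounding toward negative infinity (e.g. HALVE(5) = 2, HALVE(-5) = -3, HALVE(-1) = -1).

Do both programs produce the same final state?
No

Program A final state: a=-2, b=9
Program B final state: a=7, b=9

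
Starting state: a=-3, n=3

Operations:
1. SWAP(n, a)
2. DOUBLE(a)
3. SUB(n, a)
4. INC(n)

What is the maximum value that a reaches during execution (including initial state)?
6

Values of a at each step:
Initial: a = -3
After step 1: a = 3
After step 2: a = 6 ← maximum
After step 3: a = 6
After step 4: a = 6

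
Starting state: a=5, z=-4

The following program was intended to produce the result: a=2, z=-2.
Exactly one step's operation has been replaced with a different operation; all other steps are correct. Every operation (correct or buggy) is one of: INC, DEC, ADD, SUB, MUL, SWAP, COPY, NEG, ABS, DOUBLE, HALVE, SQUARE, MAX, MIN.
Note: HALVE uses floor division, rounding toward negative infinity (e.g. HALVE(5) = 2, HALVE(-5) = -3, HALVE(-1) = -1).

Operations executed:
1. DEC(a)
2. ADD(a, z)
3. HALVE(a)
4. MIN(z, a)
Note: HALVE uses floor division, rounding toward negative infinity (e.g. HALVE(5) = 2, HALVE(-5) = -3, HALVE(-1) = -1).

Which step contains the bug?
Step 2

Trace with buggy code:
Initial: a=5, z=-4
After step 1: a=4, z=-4
After step 2: a=0, z=-4
After step 3: a=0, z=-4
After step 4: a=0, z=-4
Actual final a=0, z=-4 ≠ expected a=2, z=-2.
Step 2 is the only position where a single-operation replacement can produce the expected result.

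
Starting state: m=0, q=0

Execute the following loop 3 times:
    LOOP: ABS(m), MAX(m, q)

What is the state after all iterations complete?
m=0, q=0

Iteration trace:
Start: m=0, q=0
After iteration 1: m=0, q=0
After iteration 2: m=0, q=0
After iteration 3: m=0, q=0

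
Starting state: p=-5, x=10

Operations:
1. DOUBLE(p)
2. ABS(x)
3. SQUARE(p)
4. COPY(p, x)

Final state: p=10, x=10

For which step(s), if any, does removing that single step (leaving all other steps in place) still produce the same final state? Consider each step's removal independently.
Step(s) 1, 2, 3

Testing removal of each single step:
Without step 1: final = p=10, x=10 (same)
Without step 2: final = p=10, x=10 (same)
Without step 3: final = p=10, x=10 (same)
Without step 4: final = p=100, x=10 (different)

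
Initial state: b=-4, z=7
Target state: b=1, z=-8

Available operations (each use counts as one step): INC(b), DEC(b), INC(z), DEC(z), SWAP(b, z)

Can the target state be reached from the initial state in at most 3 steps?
No

The target state cannot be reached within 3 steps.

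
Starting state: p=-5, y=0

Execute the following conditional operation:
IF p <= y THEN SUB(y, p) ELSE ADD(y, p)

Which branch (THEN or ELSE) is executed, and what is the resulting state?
Branch: THEN, Final state: p=-5, y=5

Evaluating condition: p <= y
p = -5, y = 0
Condition is True, so THEN branch executes
After SUB(y, p): p=-5, y=5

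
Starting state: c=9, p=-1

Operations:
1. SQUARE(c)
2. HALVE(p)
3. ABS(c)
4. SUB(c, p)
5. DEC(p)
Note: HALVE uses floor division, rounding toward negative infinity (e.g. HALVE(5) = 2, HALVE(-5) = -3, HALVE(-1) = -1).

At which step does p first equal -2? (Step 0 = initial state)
Step 5

Tracing p:
Initial: p = -1
After step 1: p = -1
After step 2: p = -1
After step 3: p = -1
After step 4: p = -1
After step 5: p = -2 ← first occurrence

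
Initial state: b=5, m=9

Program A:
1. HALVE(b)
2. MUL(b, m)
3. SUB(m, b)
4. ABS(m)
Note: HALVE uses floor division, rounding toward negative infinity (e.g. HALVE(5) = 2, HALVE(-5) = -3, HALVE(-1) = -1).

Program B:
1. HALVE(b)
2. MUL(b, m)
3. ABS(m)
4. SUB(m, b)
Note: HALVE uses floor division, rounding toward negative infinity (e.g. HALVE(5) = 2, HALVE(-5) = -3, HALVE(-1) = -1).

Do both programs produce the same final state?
No

Program A final state: b=18, m=9
Program B final state: b=18, m=-9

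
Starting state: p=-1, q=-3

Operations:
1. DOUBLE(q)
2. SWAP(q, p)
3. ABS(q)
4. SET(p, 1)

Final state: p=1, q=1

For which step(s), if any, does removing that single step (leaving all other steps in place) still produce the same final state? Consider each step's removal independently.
Step(s) 1

Testing removal of each single step:
Without step 1: final = p=1, q=1 (same)
Without step 2: final = p=1, q=6 (different)
Without step 3: final = p=1, q=-1 (different)
Without step 4: final = p=-6, q=1 (different)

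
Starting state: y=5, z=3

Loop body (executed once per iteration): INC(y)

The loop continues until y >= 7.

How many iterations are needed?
2

Tracing iterations:
Initial: y=5, z=3
After iteration 1: y=6, z=3
After iteration 2: y=7, z=3
y >= 7 now holds, so the loop exits after 2 iterations.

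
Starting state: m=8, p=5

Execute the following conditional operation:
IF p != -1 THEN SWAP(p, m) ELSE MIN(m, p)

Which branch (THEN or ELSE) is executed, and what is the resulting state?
Branch: THEN, Final state: m=5, p=8

Evaluating condition: p != -1
p = 5
Condition is True, so THEN branch executes
After SWAP(p, m): m=5, p=8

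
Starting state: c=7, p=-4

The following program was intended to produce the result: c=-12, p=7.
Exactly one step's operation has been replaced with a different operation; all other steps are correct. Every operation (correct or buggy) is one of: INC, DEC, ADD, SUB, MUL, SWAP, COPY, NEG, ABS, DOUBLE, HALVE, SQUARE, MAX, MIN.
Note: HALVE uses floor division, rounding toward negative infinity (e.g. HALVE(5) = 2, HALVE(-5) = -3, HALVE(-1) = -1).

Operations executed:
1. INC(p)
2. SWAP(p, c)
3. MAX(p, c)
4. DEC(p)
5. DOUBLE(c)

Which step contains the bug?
Step 4

Trace with buggy code:
Initial: c=7, p=-4
After step 1: c=7, p=-3
After step 2: c=-3, p=7
After step 3: c=-3, p=7
After step 4: c=-3, p=6
After step 5: c=-6, p=6
Actual final c=-6, p=6 ≠ expected c=-12, p=7.
Step 4 is the only position where a single-operation replacement can produce the expected result.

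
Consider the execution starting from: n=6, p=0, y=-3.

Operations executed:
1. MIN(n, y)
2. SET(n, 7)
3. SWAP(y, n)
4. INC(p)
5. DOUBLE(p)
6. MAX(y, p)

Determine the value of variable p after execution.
p = 2

Tracing execution:
Step 1: MIN(n, y) → p = 0
Step 2: SET(n, 7) → p = 0
Step 3: SWAP(y, n) → p = 0
Step 4: INC(p) → p = 1
Step 5: DOUBLE(p) → p = 2
Step 6: MAX(y, p) → p = 2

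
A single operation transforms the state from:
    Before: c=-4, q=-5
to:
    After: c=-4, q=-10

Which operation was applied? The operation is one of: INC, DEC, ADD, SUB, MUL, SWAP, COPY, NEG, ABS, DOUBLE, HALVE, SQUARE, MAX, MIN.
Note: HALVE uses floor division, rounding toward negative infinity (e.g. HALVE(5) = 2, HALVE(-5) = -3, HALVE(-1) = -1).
DOUBLE(q)

Analyzing the change:
Before: c=-4, q=-5
After: c=-4, q=-10
Variable q changed from -5 to -10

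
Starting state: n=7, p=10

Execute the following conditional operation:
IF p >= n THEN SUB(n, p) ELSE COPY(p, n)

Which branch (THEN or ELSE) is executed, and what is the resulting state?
Branch: THEN, Final state: n=-3, p=10

Evaluating condition: p >= n
p = 10, n = 7
Condition is True, so THEN branch executes
After SUB(n, p): n=-3, p=10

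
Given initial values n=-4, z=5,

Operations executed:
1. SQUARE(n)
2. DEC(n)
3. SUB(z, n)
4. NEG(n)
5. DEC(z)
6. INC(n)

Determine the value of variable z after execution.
z = -11

Tracing execution:
Step 1: SQUARE(n) → z = 5
Step 2: DEC(n) → z = 5
Step 3: SUB(z, n) → z = -10
Step 4: NEG(n) → z = -10
Step 5: DEC(z) → z = -11
Step 6: INC(n) → z = -11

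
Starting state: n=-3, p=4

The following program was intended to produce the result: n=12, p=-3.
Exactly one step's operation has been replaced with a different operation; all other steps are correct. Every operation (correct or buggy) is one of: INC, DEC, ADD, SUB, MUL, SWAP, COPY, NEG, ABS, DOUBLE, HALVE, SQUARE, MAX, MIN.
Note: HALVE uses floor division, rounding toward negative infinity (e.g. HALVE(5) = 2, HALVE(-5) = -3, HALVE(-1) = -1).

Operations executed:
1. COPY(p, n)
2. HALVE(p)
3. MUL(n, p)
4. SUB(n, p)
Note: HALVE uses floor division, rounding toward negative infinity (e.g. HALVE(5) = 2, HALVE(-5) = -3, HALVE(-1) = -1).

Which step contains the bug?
Step 2

Trace with buggy code:
Initial: n=-3, p=4
After step 1: n=-3, p=-3
After step 2: n=-3, p=-2
After step 3: n=6, p=-2
After step 4: n=8, p=-2
Actual final n=8, p=-2 ≠ expected n=12, p=-3.
Step 2 is the only position where a single-operation replacement can produce the expected result.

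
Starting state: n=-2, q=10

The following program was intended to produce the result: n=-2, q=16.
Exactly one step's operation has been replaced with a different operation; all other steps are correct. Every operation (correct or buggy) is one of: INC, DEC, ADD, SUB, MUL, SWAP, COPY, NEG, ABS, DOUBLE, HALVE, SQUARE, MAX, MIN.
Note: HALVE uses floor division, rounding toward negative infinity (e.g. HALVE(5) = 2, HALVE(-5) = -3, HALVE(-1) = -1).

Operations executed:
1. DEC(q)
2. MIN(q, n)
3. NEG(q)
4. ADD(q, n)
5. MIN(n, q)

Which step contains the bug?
Step 2

Trace with buggy code:
Initial: n=-2, q=10
After step 1: n=-2, q=9
After step 2: n=-2, q=-2
After step 3: n=-2, q=2
After step 4: n=-2, q=0
After step 5: n=-2, q=0
Actual final n=-2, q=0 ≠ expected n=-2, q=16.
Step 2 is the only position where a single-operation replacement can produce the expected result.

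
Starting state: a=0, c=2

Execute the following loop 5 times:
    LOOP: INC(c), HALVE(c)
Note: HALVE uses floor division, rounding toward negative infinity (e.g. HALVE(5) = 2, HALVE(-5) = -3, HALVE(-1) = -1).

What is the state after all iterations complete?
a=0, c=1

Iteration trace:
Start: a=0, c=2
After iteration 1: a=0, c=1
After iteration 2: a=0, c=1
After iteration 3: a=0, c=1
After iteration 4: a=0, c=1
After iteration 5: a=0, c=1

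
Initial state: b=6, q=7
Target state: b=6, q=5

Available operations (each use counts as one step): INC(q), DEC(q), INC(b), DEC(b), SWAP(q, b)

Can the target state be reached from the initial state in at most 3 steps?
Yes

Path (2 steps): DEC(q) → DEC(q)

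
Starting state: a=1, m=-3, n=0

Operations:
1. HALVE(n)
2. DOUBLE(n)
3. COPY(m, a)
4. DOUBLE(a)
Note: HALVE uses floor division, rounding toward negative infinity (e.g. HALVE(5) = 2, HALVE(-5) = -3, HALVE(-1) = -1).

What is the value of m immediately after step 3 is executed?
m = 1

Tracing m through execution:
Initial: m = -3
After step 1 (HALVE(n)): m = -3
After step 2 (DOUBLE(n)): m = -3
After step 3 (COPY(m, a)): m = 1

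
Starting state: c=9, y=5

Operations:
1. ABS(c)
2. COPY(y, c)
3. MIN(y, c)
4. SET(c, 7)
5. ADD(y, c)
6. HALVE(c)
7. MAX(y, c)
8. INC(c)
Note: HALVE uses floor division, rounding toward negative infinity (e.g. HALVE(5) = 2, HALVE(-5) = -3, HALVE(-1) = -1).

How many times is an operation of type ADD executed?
1

Counting ADD operations:
Step 5: ADD(y, c) ← ADD
Total: 1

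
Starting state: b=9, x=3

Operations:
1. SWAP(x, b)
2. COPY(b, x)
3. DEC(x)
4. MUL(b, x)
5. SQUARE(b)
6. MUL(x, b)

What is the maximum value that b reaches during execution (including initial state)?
5184

Values of b at each step:
Initial: b = 9
After step 1: b = 3
After step 2: b = 9
After step 3: b = 9
After step 4: b = 72
After step 5: b = 5184 ← maximum
After step 6: b = 5184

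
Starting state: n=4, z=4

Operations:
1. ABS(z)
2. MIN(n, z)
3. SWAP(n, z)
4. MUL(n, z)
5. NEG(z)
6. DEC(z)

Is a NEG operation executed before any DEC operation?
Yes

First NEG: step 5
First DEC: step 6
Since 5 < 6, NEG comes first.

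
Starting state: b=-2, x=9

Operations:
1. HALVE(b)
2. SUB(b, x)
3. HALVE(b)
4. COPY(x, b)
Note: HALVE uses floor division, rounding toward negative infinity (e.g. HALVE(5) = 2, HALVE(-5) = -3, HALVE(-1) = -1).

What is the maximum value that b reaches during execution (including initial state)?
-1

Values of b at each step:
Initial: b = -2
After step 1: b = -1 ← maximum
After step 2: b = -10
After step 3: b = -5
After step 4: b = -5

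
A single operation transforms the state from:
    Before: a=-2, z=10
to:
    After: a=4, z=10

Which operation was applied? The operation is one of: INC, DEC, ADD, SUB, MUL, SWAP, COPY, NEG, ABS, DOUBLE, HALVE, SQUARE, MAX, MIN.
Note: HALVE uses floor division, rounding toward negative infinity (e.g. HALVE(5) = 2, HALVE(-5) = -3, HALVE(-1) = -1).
SQUARE(a)

Analyzing the change:
Before: a=-2, z=10
After: a=4, z=10
Variable a changed from -2 to 4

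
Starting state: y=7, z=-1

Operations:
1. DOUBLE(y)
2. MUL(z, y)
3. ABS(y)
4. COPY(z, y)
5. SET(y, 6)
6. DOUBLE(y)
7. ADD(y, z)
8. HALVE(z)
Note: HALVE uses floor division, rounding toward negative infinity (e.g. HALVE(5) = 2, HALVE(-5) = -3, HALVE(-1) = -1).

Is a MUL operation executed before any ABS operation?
Yes

First MUL: step 2
First ABS: step 3
Since 2 < 3, MUL comes first.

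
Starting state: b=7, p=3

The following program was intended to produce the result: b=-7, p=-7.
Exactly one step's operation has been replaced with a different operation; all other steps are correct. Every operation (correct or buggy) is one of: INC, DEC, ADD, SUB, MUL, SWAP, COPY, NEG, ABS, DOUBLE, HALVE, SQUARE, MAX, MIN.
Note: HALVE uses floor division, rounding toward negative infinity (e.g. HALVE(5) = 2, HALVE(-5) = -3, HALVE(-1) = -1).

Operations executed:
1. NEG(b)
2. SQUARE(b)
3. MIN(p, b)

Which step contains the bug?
Step 2

Trace with buggy code:
Initial: b=7, p=3
After step 1: b=-7, p=3
After step 2: b=49, p=3
After step 3: b=49, p=3
Actual final b=49, p=3 ≠ expected b=-7, p=-7.
Step 2 is the only position where a single-operation replacement can produce the expected result.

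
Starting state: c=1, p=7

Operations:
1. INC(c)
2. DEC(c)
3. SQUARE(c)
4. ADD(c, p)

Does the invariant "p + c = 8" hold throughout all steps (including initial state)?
No, violated after step 1

The invariant is violated after step 1.

State at each step:
Initial: c=1, p=7
After step 1: c=2, p=7
After step 2: c=1, p=7
After step 3: c=1, p=7
After step 4: c=8, p=7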